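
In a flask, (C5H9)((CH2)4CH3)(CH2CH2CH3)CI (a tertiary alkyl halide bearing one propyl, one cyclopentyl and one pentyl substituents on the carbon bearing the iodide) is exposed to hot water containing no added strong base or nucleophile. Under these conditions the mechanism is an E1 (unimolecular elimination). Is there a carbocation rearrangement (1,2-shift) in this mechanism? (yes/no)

The first-formed carbocation is tertiary.
No single 1,2-shift to an adjacent carbon would produce a more-substituted cation than the one already present, so no rearrangement occurs.

no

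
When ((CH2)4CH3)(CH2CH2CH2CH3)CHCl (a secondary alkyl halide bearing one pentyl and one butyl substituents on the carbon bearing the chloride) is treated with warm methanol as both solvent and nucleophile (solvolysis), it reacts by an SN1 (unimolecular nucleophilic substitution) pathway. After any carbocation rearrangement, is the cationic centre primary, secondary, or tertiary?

secondary

Step 1: Ionisation: the C–Cl σ-bond cleaves heterolytically; both bonding electrons depart with Cl⁻, leaving a secondary carbocation at the α-carbon.
No single 1,2-shift to an adjacent carbon would give a more-substituted cation, so no rearrangement occurs.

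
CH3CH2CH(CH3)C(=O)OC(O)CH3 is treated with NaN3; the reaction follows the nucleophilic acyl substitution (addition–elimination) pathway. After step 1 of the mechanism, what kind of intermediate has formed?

Step 1: N3⁻ adds to the carbonyl carbon; the C=O π electrons shift onto oxygen and a tetrahedral alkoxide intermediate forms.
After step 1 the species present is a tetrahedral intermediate.

tetrahedral intermediate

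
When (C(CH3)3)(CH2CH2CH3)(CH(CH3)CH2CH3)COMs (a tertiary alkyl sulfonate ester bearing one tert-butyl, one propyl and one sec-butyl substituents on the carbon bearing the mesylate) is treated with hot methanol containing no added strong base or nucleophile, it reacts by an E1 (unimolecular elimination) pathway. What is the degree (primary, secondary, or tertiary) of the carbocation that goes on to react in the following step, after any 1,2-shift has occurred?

Step 1: Rate-determining heterolysis of the C–O bond gives MsO⁻ and a tertiary carbocation.
No single 1,2-shift to an adjacent carbon would give a more-substituted cation, so no rearrangement occurs.

tertiary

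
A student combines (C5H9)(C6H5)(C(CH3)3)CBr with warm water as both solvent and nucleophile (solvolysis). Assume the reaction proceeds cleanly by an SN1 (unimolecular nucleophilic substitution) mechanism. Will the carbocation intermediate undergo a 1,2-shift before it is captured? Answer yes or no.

The first-formed carbocation is tertiary.
No single 1,2-shift to an adjacent carbon would produce a more-substituted cation than the one already present, so no rearrangement occurs.

no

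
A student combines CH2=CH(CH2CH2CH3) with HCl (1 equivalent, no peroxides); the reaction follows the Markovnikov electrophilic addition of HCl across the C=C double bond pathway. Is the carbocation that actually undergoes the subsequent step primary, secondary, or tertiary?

secondary

Step 1: Electrophilic addition begins with the π(C=C) electrons forming a bond to the proton of HCl. Following Markovnikov's rule, the resulting cation is secondary. The H–Cl bond breaks heterolytically, releasing Cl⁻.
No single 1,2-shift to an adjacent carbon would give a more-substituted cation, so no rearrangement occurs.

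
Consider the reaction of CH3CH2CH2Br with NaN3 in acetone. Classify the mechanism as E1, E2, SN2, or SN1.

SN2

Conditions: a primary substrate with a strong nucleophile in the polar aprotic solvent acetone.
These conditions are the textbook signature of the SN2 pathway.
An unhindered substrate with a strong nucleophile in a polar aprotic solvent favours one-step backside displacement.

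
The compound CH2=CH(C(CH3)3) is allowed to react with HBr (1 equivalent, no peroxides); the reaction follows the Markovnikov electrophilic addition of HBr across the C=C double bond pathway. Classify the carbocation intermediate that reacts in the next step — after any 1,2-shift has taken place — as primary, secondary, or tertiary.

Step 1: Protonation of the alkene by HBr: the π bond acts as the nucleophile and picks up H⁺, giving the more stable (Markovnikov) secondary carbocation. The H–Br bond breaks heterolytically, releasing Br⁻.
Step 2: A 1,2-methyl shift from the adjacent tert-butyl carbon moves the positive charge from the secondary centre to an adjacent carbon, generating a more stable tertiary carbocation.
The cation rearranges from secondary to tertiary via a 1,2-methyl shift from the adjacent tert-butyl carbon; the tertiary cation is what reacts next.

tertiary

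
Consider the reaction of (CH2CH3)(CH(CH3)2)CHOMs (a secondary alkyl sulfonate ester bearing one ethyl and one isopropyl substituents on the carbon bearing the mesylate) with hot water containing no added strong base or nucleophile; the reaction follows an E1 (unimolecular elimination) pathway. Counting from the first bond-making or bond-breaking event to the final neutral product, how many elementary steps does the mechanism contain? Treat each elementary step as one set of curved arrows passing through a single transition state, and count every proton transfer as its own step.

3

Step 1: Ionisation: the C–O σ-bond cleaves heterolytically; both bonding electrons depart with MsO⁻, leaving a secondary carbocation at the α-carbon.
Step 2: A 1,2-hydride shift from the adjacent isopropyl carbon moves the positive charge from the secondary centre to an adjacent carbon, generating a more stable tertiary carbocation.
Step 3: Loss of a β-proton to a water molecule of the solvent: the C–H bonding pair collapses toward the cationic carbon to form the C=C π bond, yielding the alkene.
Total: 3 elementary steps.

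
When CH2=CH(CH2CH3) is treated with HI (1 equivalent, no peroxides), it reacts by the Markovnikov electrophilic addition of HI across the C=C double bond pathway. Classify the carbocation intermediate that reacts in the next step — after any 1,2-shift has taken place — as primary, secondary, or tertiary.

secondary

Step 1: Protonation of the alkene by HI: the π bond acts as the nucleophile and picks up H⁺, giving the more stable (Markovnikov) secondary carbocation. The H–I bond breaks heterolytically, releasing I⁻.
No single 1,2-shift to an adjacent carbon would give a more-substituted cation, so no rearrangement occurs.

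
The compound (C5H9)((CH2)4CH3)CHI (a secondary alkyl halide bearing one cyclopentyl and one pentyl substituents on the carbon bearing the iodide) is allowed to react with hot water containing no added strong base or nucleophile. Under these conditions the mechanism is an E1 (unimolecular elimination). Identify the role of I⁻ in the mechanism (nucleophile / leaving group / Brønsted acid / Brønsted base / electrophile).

Step 1: Ionisation: the C–I σ-bond cleaves heterolytically; both bonding electrons depart with I⁻, leaving a secondary carbocation at the α-carbon.
I⁻ departs with both electrons of the breaking σ-bond — that is the definition of a leaving group.

leaving group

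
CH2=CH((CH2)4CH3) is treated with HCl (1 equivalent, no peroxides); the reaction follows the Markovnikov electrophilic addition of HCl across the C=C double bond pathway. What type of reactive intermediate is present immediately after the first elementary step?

Step 1: Protonation of the alkene by HCl: the π bond acts as the nucleophile and picks up H⁺, giving the more stable (Markovnikov) secondary carbocation. The H–Cl bond breaks heterolytically, releasing Cl⁻.
After step 1 the species present is a secondary carbocation.

secondary carbocation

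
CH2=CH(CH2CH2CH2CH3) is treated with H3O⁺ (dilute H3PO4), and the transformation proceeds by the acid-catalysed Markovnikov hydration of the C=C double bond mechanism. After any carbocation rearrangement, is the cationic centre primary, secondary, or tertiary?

Step 1: The π electrons of the C=C bond attack a proton of H3O⁺; Markovnikov addition places the new C–H on the less-substituted alkene carbon, so the positive charge ends up on the more-substituted carbon — a secondary carbocation. H2O is released.
No single 1,2-shift to an adjacent carbon would give a more-substituted cation, so no rearrangement occurs.

secondary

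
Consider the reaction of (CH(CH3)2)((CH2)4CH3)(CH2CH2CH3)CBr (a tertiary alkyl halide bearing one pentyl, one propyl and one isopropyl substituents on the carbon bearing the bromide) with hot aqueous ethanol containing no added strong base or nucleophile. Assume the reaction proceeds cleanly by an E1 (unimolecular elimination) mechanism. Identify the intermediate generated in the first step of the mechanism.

Step 1: The C–Br bond breaks with both electrons going to the bromide; Br⁻ leaves and a tertiary carbocation remains.
After step 1 the species present is a tertiary carbocation.

tertiary carbocation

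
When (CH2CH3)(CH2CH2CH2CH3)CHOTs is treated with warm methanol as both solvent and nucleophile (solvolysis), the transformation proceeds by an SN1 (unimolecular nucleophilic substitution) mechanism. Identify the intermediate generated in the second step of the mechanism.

oxonium ion

Step 1: Rate-determining heterolysis of the C–O bond gives TsO⁻ and a secondary carbocation.
Step 2: CH3OH donates an oxygen lone pair into the empty p orbital of the cation, giving a protonated ether (an oxonium ion).
After step 2 the species present is an oxonium ion.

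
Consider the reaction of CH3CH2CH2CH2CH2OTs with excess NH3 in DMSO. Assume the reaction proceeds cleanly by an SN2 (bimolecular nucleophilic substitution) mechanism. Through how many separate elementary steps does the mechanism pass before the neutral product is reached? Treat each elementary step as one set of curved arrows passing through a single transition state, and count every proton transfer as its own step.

2

Step 1: A lone pair on the N of NH3 attacks the α-carbon from the back side while the C–O bond breaks; both bonding electrons leave with TsO⁻. The product of this concerted step is an alkylammonium ion.
Step 2: A second equivalent of NH3 removes a proton from the N, giving the neutral product.
Total: 2 elementary steps.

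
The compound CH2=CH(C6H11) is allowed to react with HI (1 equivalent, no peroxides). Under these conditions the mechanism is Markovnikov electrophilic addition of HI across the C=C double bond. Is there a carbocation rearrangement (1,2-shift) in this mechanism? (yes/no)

yes

The first-formed carbocation is secondary.
The adjacent cyclohexyl carbon already bears 2 other carbon substituents and has a hydrogen to migrate; after a 1,2-hydride shift from that carbon the positive charge sits on a tertiary centre.
Tertiary is more stable than secondary, so the shift occurs.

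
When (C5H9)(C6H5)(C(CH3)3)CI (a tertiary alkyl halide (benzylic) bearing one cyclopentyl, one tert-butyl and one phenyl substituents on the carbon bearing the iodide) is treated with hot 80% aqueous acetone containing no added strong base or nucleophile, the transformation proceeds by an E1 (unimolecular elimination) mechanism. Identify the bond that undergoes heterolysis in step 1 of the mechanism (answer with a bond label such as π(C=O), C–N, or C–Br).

C–I

Step 1: The C–I bond breaks with both electrons going to the iodide; I⁻ leaves and a tertiary carbocation remains.
The bond broken in this step is the C–I bond.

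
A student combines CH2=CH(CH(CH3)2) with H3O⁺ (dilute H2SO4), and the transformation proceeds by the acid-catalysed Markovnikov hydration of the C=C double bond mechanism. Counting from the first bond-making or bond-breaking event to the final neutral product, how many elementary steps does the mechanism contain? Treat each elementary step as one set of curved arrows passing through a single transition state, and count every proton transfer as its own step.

4

Step 1: The π electrons of the C=C bond attack a proton of H3O⁺; Markovnikov addition places the new C–H on the less-substituted alkene carbon, so the positive charge ends up on the more-substituted carbon — a secondary carbocation. H2O is released.
Step 2: A 1,2-hydride shift from the adjacent isopropyl carbon moves the positive charge from the secondary centre to an adjacent carbon, generating a more stable tertiary carbocation.
Step 3: A lone pair on the oxygen of H2O attacks the carbocation, forming a C–O bond and an oxonium ion (a protonated alcohol).
Step 4: Proton transfer from the O–H of the oxonium ion to H2O completes the catalytic cycle and yields the alcohol.
Total: 4 elementary steps.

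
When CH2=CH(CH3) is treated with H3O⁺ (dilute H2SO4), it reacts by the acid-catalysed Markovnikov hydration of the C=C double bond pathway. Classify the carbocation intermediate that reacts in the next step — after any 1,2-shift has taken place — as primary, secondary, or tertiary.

secondary

Step 1: Electrophilic addition begins with the π(C=C) electrons forming a bond to the proton of H3O⁺. Following Markovnikov's rule, the resulting cation is secondary. H2O is released.
No single 1,2-shift to an adjacent carbon would give a more-substituted cation, so no rearrangement occurs.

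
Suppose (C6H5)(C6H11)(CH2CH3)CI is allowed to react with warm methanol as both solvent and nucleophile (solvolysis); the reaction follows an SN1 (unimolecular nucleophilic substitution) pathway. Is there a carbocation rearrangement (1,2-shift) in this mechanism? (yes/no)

The first-formed carbocation is tertiary.
No single 1,2-shift to an adjacent carbon would produce a more-substituted cation than the one already present, so no rearrangement occurs.

no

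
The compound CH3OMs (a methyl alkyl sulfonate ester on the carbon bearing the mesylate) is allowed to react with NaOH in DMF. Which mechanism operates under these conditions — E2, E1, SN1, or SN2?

SN2

Conditions: a methyl substrate with a strong nucleophile in the polar aprotic solvent DMF.
These conditions are the textbook signature of the SN2 pathway.
An unhindered substrate with a strong nucleophile in a polar aprotic solvent favours one-step backside displacement.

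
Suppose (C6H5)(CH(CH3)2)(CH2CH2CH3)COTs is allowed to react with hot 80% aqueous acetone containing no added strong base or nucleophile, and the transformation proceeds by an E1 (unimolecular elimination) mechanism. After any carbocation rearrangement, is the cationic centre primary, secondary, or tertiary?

Step 1: Rate-determining heterolysis of the C–O bond gives TsO⁻ and a tertiary carbocation.
No single 1,2-shift to an adjacent carbon would give a more-substituted cation, so no rearrangement occurs.

tertiary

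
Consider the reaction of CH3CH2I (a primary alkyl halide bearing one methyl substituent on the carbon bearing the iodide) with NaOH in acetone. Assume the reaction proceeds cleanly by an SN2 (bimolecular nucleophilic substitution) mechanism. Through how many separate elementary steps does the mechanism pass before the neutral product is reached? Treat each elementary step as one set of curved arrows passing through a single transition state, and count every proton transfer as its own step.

1

Step 1: OH⁻ attacks the back face of the α-carbon while I⁻ departs with the C–I bonding pair — a single concerted displacement through a pentacoordinate transition state.
Total: 1 elementary step.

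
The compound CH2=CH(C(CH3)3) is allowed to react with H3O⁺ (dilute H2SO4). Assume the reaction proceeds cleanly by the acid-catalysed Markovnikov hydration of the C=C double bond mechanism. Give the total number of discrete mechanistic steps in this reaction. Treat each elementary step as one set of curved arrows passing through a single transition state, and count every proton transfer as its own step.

Step 1: Protonation of the alkene by H3O⁺: the π bond acts as the nucleophile and picks up H⁺, giving the more stable (Markovnikov) secondary carbocation. H2O is released.
Step 2: Carbocation rearrangement: a 1,2-methyl shift from the adjacent tert-butyl carbon converts the initially-formed secondary cation into the more stable tertiary cation.
Step 3: Water acts as the nucleophile: an oxygen lone pair bonds to the cationic carbon, giving an oxonium-ion intermediate.
Step 4: H2O removes a proton from the oxonium oxygen, regenerating H3O⁺ and giving the neutral alcohol.
Total: 4 elementary steps.

4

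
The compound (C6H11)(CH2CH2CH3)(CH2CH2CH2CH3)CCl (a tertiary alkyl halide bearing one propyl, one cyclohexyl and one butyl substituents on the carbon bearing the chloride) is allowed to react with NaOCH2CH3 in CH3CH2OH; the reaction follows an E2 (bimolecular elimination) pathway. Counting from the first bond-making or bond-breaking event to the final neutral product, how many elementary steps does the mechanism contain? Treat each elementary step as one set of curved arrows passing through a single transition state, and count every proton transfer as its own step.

1

Step 1: In one step, CH3CH2O⁻ pulls off a β-proton, the C–Cl bond cleaves, and a C=C double bond forms between the α- and β-carbons (E2, anti elimination).
Total: 1 elementary step.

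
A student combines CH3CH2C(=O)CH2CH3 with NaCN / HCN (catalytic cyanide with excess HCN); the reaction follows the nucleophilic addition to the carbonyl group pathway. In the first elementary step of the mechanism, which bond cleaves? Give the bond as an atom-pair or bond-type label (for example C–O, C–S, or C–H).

Step 1: Nucleophilic addition: CN⁻ adds to the carbonyl carbon, pushing the π(C=O) electron pair onto oxygen and giving a tetrahedral alkoxide.
The bond broken in this step is the π(C=O) bond.

π(C=O)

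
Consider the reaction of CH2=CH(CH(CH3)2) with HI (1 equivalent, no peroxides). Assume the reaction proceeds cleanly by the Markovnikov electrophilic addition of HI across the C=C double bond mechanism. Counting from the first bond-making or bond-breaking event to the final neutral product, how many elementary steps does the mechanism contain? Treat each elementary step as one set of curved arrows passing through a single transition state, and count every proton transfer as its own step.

Step 1: Protonation of the alkene by HI: the π bond acts as the nucleophile and picks up H⁺, giving the more stable (Markovnikov) secondary carbocation. The H–I bond breaks heterolytically, releasing I⁻.
Step 2: A 1,2-hydride shift from the adjacent isopropyl carbon moves the positive charge from the secondary centre to an adjacent carbon, generating a more stable tertiary carbocation.
Step 3: Nucleophilic attack by I⁻ on the carbocation completes the addition, giving R–I.
Total: 3 elementary steps.

3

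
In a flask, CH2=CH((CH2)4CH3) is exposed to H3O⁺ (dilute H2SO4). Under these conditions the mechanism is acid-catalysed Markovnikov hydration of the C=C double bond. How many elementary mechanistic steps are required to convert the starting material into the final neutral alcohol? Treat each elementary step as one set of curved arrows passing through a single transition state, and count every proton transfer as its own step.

Step 1: Electrophilic addition begins with the π(C=C) electrons forming a bond to the proton of H3O⁺. Following Markovnikov's rule, the resulting cation is secondary. H2O is released.
(No 1,2-shift: no single shift to an adjacent carbon would give a more stable cation.)
Step 2: Nucleophilic capture of the cation by H2O produces the protonated alcohol (an oxonium ion).
Step 3: H2O removes a proton from the oxonium oxygen, regenerating H3O⁺ and giving the neutral alcohol.
Total: 3 elementary steps.

3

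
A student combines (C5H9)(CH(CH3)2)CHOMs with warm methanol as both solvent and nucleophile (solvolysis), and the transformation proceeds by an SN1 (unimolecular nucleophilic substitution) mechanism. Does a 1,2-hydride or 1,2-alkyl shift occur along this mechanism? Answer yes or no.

The first-formed carbocation is secondary.
The adjacent cyclopentyl carbon already bears 2 other carbon substituents and has a hydrogen to migrate; after a 1,2-hydride shift from that carbon the positive charge sits on a tertiary centre.
Tertiary is more stable than secondary, so the shift occurs.

yes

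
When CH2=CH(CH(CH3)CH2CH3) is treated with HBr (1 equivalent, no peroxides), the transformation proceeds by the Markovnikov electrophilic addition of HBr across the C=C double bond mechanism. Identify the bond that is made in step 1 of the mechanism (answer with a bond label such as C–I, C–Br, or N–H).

Step 1: Protonation of the alkene by HBr: the π bond acts as the nucleophile and picks up H⁺, giving the more stable (Markovnikov) secondary carbocation. The H–Br bond breaks heterolytically, releasing Br⁻.
The bond formed in this step is the C–H bond.

C–H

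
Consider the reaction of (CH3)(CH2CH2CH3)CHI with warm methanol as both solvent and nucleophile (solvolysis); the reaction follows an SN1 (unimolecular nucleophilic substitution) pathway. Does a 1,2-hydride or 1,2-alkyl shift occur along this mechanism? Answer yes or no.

The first-formed carbocation is secondary.
No single 1,2-shift to an adjacent carbon would produce a more-substituted cation than the one already present, so no rearrangement occurs.

no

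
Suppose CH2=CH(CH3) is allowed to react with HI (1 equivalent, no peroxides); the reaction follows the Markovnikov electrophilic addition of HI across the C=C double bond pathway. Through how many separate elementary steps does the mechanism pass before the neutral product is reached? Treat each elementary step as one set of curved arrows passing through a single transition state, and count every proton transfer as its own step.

Step 1: Protonation of the alkene by HI: the π bond acts as the nucleophile and picks up H⁺, giving the more stable (Markovnikov) secondary carbocation. The H–I bond breaks heterolytically, releasing I⁻.
(No 1,2-shift: no single shift to an adjacent carbon would give a more stable cation.)
Step 2: The I⁻ anion donates a lone pair to the carbocation, forming the new C–I σ-bond and giving the neutral alkyl halide.
Total: 2 elementary steps.

2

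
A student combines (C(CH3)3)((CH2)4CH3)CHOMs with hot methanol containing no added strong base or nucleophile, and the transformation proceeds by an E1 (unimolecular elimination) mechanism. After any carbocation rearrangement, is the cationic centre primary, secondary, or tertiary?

Step 1: The C–O bond breaks with both electrons going to the mesylate; MsO⁻ leaves and a secondary carbocation remains.
Step 2: A methyl group with its bonding pair migrates from the adjacent tert-butyl carbon to the cationic centre — a 1,2-methyl shift — upgrading the secondary cation to a tertiary one.
The cation rearranges from secondary to tertiary via a 1,2-methyl shift from the adjacent tert-butyl carbon; the tertiary cation is what reacts next.

tertiary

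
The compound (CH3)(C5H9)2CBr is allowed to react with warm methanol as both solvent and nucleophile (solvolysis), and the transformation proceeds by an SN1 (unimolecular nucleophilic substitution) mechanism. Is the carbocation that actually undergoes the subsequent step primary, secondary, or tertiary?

Step 1: The C–Br bond breaks with both electrons going to the bromide; Br⁻ leaves and a tertiary carbocation remains.
No single 1,2-shift to an adjacent carbon would give a more-substituted cation, so no rearrangement occurs.

tertiary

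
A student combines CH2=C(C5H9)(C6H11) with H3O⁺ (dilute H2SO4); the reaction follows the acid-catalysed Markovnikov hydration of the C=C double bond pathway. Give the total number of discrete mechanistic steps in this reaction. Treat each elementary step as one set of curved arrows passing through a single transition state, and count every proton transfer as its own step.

Step 1: The π electrons of the C=C bond attack a proton of H3O⁺; Markovnikov addition places the new C–H on the less-substituted alkene carbon, so the positive charge ends up on the more-substituted carbon — a tertiary carbocation. H2O is released.
(No 1,2-shift: no single shift to an adjacent carbon would give a more stable cation.)
Step 2: Water acts as the nucleophile: an oxygen lone pair bonds to the cationic carbon, giving an oxonium-ion intermediate.
Step 3: H2O removes a proton from the oxonium oxygen, regenerating H3O⁺ and giving the neutral alcohol.
Total: 3 elementary steps.

3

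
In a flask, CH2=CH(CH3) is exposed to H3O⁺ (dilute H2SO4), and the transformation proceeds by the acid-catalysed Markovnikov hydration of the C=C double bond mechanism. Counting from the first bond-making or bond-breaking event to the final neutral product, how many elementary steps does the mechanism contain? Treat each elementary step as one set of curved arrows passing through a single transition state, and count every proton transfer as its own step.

3

Step 1: Electrophilic addition begins with the π(C=C) electrons forming a bond to the proton of H3O⁺. Following Markovnikov's rule, the resulting cation is secondary. H2O is released.
(No 1,2-shift: no single shift to an adjacent carbon would give a more stable cation.)
Step 2: Water acts as the nucleophile: an oxygen lone pair bonds to the cationic carbon, giving an oxonium-ion intermediate.
Step 3: H2O removes a proton from the oxonium oxygen, regenerating H3O⁺ and giving the neutral alcohol.
Total: 3 elementary steps.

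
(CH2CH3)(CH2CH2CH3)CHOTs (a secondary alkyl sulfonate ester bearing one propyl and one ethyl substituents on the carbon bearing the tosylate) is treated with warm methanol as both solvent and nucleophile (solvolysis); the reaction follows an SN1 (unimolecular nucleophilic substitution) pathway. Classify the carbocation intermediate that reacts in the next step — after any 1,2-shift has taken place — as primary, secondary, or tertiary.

secondary

Step 1: Unassisted departure of TsO⁻ (taking the C–O bonding pair) generates a secondary carbocation.
No single 1,2-shift to an adjacent carbon would give a more-substituted cation, so no rearrangement occurs.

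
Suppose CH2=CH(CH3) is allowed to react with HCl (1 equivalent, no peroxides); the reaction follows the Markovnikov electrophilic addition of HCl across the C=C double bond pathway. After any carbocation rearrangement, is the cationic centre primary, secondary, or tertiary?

secondary

Step 1: The π electrons of the C=C bond attack a proton of HCl; Markovnikov addition places the new C–H on the less-substituted alkene carbon, so the positive charge ends up on the more-substituted carbon — a secondary carbocation. The H–Cl bond breaks heterolytically, releasing Cl⁻.
No single 1,2-shift to an adjacent carbon would give a more-substituted cation, so no rearrangement occurs.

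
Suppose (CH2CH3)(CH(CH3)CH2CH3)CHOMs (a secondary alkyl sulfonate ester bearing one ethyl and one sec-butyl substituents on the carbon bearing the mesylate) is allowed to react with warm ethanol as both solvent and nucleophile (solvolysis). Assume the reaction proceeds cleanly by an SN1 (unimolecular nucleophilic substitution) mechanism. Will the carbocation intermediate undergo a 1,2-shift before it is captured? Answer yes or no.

yes

The first-formed carbocation is secondary.
The adjacent sec-butyl carbon already bears 2 other carbon substituents and has a hydrogen to migrate; after a 1,2-hydride shift from that carbon the positive charge sits on a tertiary centre.
Tertiary is more stable than secondary, so the shift occurs.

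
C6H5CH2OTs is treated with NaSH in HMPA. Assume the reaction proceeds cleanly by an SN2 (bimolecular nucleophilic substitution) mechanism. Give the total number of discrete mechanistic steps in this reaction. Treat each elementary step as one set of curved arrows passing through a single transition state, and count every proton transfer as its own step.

Step 1: Backside attack by HS⁻ on the carbon bearing the tosylate: the new C–S bond forms as the C–O bond breaks, with Walden inversion at carbon.
Total: 1 elementary step.

1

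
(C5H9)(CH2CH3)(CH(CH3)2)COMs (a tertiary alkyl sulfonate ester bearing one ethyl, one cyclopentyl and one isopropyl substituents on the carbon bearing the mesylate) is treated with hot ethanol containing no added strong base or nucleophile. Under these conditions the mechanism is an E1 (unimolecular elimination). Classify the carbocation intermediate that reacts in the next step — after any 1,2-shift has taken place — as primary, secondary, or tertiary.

Step 1: The C–O bond breaks with both electrons going to the mesylate; MsO⁻ leaves and a tertiary carbocation remains.
No single 1,2-shift to an adjacent carbon would give a more-substituted cation, so no rearrangement occurs.

tertiary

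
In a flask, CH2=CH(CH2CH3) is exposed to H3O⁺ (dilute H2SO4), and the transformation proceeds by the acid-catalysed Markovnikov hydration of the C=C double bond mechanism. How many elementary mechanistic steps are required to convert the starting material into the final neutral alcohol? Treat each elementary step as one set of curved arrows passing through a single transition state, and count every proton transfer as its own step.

3

Step 1: The π electrons of the C=C bond attack a proton of H3O⁺; Markovnikov addition places the new C–H on the less-substituted alkene carbon, so the positive charge ends up on the more-substituted carbon — a secondary carbocation. H2O is released.
(No 1,2-shift: no single shift to an adjacent carbon would give a more stable cation.)
Step 2: A lone pair on the oxygen of H2O attacks the carbocation, forming a C–O bond and an oxonium ion (a protonated alcohol).
Step 3: Proton transfer from the O–H of the oxonium ion to H2O completes the catalytic cycle and yields the alcohol.
Total: 3 elementary steps.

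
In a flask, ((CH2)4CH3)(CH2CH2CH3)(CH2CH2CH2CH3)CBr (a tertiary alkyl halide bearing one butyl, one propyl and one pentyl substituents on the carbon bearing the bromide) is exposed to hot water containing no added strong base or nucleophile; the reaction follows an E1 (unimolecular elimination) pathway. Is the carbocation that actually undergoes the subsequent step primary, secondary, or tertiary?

Step 1: Ionisation: the C–Br σ-bond cleaves heterolytically; both bonding electrons depart with Br⁻, leaving a tertiary carbocation at the α-carbon.
No single 1,2-shift to an adjacent carbon would give a more-substituted cation, so no rearrangement occurs.

tertiary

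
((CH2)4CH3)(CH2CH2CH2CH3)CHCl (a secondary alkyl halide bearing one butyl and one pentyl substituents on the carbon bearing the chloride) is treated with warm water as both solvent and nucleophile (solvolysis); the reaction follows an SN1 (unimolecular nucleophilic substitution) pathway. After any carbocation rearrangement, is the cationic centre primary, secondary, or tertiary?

secondary

Step 1: Rate-determining heterolysis of the C–Cl bond gives Cl⁻ and a secondary carbocation.
No single 1,2-shift to an adjacent carbon would give a more-substituted cation, so no rearrangement occurs.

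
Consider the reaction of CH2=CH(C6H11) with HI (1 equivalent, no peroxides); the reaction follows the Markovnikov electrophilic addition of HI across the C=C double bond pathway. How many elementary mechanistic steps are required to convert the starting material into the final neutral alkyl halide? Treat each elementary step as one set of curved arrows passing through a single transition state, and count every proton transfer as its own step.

Step 1: The π electrons of the C=C bond attack a proton of HI; Markovnikov addition places the new C–H on the less-substituted alkene carbon, so the positive charge ends up on the more-substituted carbon — a secondary carbocation. The H–I bond breaks heterolytically, releasing I⁻.
Step 2: A 1,2-hydride shift from the adjacent cyclohexyl carbon moves the positive charge from the secondary centre to an adjacent carbon, generating a more stable tertiary carbocation.
Step 3: Nucleophilic attack by I⁻ on the carbocation completes the addition, giving R–I.
Total: 3 elementary steps.

3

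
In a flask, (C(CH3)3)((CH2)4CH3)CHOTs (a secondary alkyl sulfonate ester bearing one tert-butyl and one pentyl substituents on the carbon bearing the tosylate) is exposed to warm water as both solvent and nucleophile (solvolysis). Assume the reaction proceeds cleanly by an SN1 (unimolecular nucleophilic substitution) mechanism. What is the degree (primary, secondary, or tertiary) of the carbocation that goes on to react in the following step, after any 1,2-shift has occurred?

Step 1: Rate-determining heterolysis of the C–O bond gives TsO⁻ and a secondary carbocation.
Step 2: A methyl group with its bonding pair migrates from the adjacent tert-butyl carbon to the cationic centre — a 1,2-methyl shift — upgrading the secondary cation to a tertiary one.
The cation rearranges from secondary to tertiary via a 1,2-methyl shift from the adjacent tert-butyl carbon; the tertiary cation is what reacts next.

tertiary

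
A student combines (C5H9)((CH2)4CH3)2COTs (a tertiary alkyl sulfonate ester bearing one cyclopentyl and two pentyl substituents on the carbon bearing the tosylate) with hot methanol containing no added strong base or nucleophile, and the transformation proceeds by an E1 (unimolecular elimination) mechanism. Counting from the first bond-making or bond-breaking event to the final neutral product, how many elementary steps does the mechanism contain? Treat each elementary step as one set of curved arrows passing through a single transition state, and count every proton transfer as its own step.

2

Step 1: Ionisation: the C–O σ-bond cleaves heterolytically; both bonding electrons depart with TsO⁻, leaving a tertiary carbocation at the α-carbon.
(No 1,2-shift: no single shift to an adjacent carbon would give a more stable cation.)
Step 2: Loss of a β-proton to a methanol molecule of the solvent: the C–H bonding pair collapses toward the cationic carbon to form the C=C π bond, yielding the alkene.
Total: 2 elementary steps.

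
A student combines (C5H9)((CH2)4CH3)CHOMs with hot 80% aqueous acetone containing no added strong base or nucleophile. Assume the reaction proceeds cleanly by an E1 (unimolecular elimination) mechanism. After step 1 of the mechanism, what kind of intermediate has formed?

Step 1: Rate-determining heterolysis of the C–O bond gives MsO⁻ and a secondary carbocation.
After step 1 the species present is a secondary carbocation.

secondary carbocation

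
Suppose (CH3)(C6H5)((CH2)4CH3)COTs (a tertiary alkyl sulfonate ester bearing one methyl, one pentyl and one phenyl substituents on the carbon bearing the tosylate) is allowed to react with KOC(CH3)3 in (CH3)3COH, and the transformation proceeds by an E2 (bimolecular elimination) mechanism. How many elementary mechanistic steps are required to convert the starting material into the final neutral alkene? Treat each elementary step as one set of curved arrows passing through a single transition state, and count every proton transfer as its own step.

1

Step 1: In one step, (CH3)3CO⁻ pulls off a β-proton, the C–O bond cleaves, and a C=C double bond forms between the α- and β-carbons (E2, anti elimination).
Total: 1 elementary step.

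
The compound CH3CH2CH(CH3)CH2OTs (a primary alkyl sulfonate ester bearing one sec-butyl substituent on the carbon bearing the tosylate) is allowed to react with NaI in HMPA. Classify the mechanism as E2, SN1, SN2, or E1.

Conditions: a primary substrate with a strong nucleophile in the polar aprotic solvent HMPA.
These conditions are the textbook signature of the SN2 pathway.
An unhindered substrate with a strong nucleophile in a polar aprotic solvent favours one-step backside displacement.

SN2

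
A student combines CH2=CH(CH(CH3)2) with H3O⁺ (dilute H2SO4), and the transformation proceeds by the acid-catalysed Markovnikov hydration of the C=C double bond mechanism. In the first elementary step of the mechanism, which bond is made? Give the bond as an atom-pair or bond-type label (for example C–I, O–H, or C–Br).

C–H

Step 1: Protonation of the alkene by H3O⁺: the π bond acts as the nucleophile and picks up H⁺, giving the more stable (Markovnikov) secondary carbocation. H2O is released.
The bond formed in this step is the C–H bond.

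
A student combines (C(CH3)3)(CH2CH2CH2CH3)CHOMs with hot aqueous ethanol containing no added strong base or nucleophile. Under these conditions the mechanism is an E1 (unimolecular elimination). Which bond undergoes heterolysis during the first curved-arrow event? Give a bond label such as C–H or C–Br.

C–O

Step 1: Ionisation: the C–O σ-bond cleaves heterolytically; both bonding electrons depart with MsO⁻, leaving a secondary carbocation at the α-carbon.
The bond broken in this step is the C–O bond.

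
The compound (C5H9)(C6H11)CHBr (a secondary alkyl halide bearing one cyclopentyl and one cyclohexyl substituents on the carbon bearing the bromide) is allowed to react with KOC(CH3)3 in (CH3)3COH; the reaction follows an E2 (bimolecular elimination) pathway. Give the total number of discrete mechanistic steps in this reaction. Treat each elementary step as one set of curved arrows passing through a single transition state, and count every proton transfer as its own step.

1

Step 1: The strong base (CH3)3CO⁻ removes a β-hydrogen; in the same concerted event the electrons of the breaking C–H bond form the new π(C=C) bond and the C–Br σ-bond breaks, expelling Br⁻. Anti-periplanar geometry; one transition state.
Total: 1 elementary step.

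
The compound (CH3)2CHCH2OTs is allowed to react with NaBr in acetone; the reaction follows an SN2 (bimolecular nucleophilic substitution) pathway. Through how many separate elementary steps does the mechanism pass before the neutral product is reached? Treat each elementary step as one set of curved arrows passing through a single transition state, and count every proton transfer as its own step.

Step 1: Backside attack by Br⁻ on the carbon bearing the tosylate: the new C–Br bond forms as the C–O bond breaks, with Walden inversion at carbon.
Total: 1 elementary step.

1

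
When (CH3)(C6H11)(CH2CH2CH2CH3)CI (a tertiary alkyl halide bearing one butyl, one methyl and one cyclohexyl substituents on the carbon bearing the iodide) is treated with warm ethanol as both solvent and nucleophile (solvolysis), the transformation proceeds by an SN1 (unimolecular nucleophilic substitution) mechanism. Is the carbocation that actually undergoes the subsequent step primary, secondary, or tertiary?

tertiary

Step 1: Ionisation: the C–I σ-bond cleaves heterolytically; both bonding electrons depart with I⁻, leaving a tertiary carbocation at the α-carbon.
No single 1,2-shift to an adjacent carbon would give a more-substituted cation, so no rearrangement occurs.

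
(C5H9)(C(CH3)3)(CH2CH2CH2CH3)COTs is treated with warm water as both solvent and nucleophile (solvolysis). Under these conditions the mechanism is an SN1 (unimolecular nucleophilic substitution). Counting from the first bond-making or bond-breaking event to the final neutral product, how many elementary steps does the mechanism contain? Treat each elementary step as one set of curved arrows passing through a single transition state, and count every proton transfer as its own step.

Step 1: Unassisted departure of TsO⁻ (taking the C–O bonding pair) generates a tertiary carbocation.
(No 1,2-shift: no single shift to an adjacent carbon would give a more stable cation.)
Step 2: Nucleophilic capture: the oxygen of H2O bonds to the cationic carbon, producing an oxonium-ion intermediate.
Step 3: A second solvent molecule removes the proton on oxygen, giving the neutral alcohol product.
Total: 3 elementary steps.

3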